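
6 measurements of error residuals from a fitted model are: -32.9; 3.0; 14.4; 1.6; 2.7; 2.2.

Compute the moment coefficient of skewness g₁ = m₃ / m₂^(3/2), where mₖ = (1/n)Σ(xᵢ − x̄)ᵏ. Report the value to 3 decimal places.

-1.395

x̄ = (-32.9 + 3.0 + 14.4 + 1.6 + 2.7 + 2.2) / 6 = -1.5000
deviations (xᵢ − x̄): -31.4000, 4.5000, 15.9000, 3.1000, 4.2000, 3.7000
Σ(xᵢ − x̄)² = 1299.9600 ⇒ m₂ = 1299.9600/6 = 216.66000
Σ(xᵢ − x̄)³ = -26693.8080 ⇒ m₃ = -26693.8080/6 = -4448.96800
m₂^(3/2) = 216.66000^(1.5) = 3189.09978
g₁ = m₃ / m₂^(3/2) = -4448.96800 / 3189.09978 ≈ -1.395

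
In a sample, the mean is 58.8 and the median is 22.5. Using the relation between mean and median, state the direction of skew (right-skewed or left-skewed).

mean − median = 58.8 − 22.5 = 36.3
mean > median ⇒ the longer tail is on the right ⇒ right-skewed (positively skewed).

right-skewed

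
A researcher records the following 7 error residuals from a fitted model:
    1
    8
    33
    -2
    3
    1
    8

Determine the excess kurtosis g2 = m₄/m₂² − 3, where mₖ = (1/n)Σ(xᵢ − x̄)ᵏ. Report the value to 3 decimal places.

x̄ = 7.4286
Σ(xᵢ − x̄)² = 845.7143 ⇒ m₂ = 120.81633
Σ(xᵢ − x̄)⁴ = 439286.0058 ⇒ m₄ = 62755.14369
m₂² = 14596.58476
g2 = m₄/m₂² − 3 = 4.29930 − 3 ≈ 1.299

1.299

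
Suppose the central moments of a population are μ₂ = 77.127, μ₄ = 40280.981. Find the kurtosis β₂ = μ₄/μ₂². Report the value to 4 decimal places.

6.7715

μ₂² = 77.127² = 5948.57413
μ₄/μ₂² = 40280.981 / 5948.57413 = 6.77154
β₂ ≈ 6.7715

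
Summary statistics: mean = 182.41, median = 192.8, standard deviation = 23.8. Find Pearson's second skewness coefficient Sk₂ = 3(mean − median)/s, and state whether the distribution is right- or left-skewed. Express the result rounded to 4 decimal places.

Sk₂ = 3(182.41 − 192.8) / 23.8 = 3 × -10.3900 / 23.8
    = -31.1700 / 23.8 ≈ -1.3097
Sk₂ < 0 ⇒ mean < median ⇒ left-skewed (negative skew).

-1.3097, left-skewed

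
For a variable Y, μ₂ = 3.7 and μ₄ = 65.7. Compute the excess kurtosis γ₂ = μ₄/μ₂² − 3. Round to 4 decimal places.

1.7991

μ₂² = 3.7² = 13.69000
μ₄/μ₂² = 65.7 / 13.69000 = 4.79912
γ₂ = 4.79912 − 3 ≈ 1.7991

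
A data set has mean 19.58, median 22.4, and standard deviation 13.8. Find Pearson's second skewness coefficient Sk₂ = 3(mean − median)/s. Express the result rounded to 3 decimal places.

-0.613

Sk₂ = 3(19.58 − 22.4) / 13.8 = 3 × -2.8200 / 13.8
    = -8.4600 / 13.8 ≈ -0.613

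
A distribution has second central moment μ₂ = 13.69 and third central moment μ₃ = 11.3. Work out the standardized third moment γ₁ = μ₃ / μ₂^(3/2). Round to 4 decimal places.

0.2231

σ = √μ₂ = √13.69 = 3.70000
σ³ = μ₂^(3/2) = 50.65300
γ₁ = μ₃/σ³ = 11.3 / 50.65300 ≈ 0.2231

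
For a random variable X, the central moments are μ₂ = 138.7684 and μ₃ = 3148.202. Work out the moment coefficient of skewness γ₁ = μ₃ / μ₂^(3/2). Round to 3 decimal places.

1.926

σ = √μ₂ = √138.7684 = 11.78000
σ³ = μ₂^(3/2) = 1634.69175
γ₁ = μ₃/σ³ = 3148.202 / 1634.69175 ≈ 1.926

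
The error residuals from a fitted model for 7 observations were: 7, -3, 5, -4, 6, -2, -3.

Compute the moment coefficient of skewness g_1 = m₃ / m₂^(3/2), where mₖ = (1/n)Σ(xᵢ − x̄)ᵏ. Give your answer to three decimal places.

0.289

x̄ = (7 - 3 + 5 - 4 + 6 - 2 - 3) / 7 = 0.8571
deviations (xᵢ − x̄): 6.1429, -3.8571, 4.1429, -4.8571, 5.1429, -2.8571, -3.8571
Σ(xᵢ − x̄)² = 142.8571 ⇒ m₂ = 142.8571/7 = 20.40816
Σ(xᵢ − x̄)³ = 186.2449 ⇒ m₃ = 186.2449/7 = 26.60641
m₂^(3/2) = 20.40816^(1.5) = 92.19468
g_1 = m₃ / m₂^(3/2) = 26.60641 / 92.19468 ≈ 0.289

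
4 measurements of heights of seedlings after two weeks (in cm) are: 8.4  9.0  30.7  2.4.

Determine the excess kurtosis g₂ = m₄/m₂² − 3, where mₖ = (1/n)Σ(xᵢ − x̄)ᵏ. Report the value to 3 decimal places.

-0.788

x̄ = 12.6250
Σ(xᵢ − x̄)² = 462.2475 ⇒ m₂ = 115.56188
Σ(xᵢ − x̄)⁴ = 118158.7194 ⇒ m₄ = 29539.67986
m₂² = 13354.54695
g₂ = m₄/m₂² − 3 = 2.21196 − 3 ≈ -0.788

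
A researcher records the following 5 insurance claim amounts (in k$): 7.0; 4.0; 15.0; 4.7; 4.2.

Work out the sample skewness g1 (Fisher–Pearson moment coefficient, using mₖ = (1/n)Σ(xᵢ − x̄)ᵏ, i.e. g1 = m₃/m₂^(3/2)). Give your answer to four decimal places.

x̄ = (7.0 + 4.0 + 15.0 + 4.7 + 4.2) / 5 = 6.9800
deviations (xᵢ − x̄): 0.0200, -2.9800, 8.0200, -2.2800, -2.7800
Σ(xᵢ − x̄)² = 86.1280 ⇒ m₂ = 86.1280/5 = 17.22560
Σ(xᵢ − x̄)³ = 456.0487 ⇒ m₃ = 456.0487/5 = 91.20974
m₂^(3/2) = 17.22560^(1.5) = 71.49267
g1 = m₃ / m₂^(3/2) = 91.20974 / 71.49267 ≈ 1.2758

1.2758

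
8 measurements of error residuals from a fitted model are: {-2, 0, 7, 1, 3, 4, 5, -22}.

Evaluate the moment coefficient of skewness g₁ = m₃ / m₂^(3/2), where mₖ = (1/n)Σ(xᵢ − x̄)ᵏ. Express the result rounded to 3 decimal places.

-1.838

x̄ = (-2 + 0 + 7 + 1 + 3 + 4 + 5 - 22) / 8 = -0.5000
deviations (xᵢ − x̄): -1.5000, 0.5000, 7.5000, 1.5000, 3.5000, 4.5000, 5.5000, -21.5000
Σ(xᵢ − x̄)² = 586.0000 ⇒ m₂ = 586.0000/8 = 73.25000
Σ(xᵢ − x̄)³ = -9216.0000 ⇒ m₃ = -9216.0000/8 = -1152.00000
m₂^(3/2) = 73.25000^(1.5) = 626.91902
g₁ = m₃ / m₂^(3/2) = -1152.00000 / 626.91902 ≈ -1.838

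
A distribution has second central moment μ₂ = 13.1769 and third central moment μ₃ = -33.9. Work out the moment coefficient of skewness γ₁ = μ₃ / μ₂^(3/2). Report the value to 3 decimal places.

-0.709

σ = √μ₂ = √13.1769 = 3.63000
σ³ = μ₂^(3/2) = 47.83215
γ₁ = μ₃/σ³ = -33.9 / 47.83215 ≈ -0.709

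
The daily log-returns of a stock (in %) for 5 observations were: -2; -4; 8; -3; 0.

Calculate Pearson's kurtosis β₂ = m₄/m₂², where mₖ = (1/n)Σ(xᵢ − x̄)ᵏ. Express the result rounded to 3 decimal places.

2.788

x̄ = -0.2000
Σ(xᵢ − x̄)² = 92.8000 ⇒ m₂ = 18.56000
Σ(xᵢ − x̄)⁴ = 4801.6960 ⇒ m₄ = 960.33920
m₂² = 344.47360
β₂ = m₄/m₂² = 960.33920 / 344.47360 ≈ 2.788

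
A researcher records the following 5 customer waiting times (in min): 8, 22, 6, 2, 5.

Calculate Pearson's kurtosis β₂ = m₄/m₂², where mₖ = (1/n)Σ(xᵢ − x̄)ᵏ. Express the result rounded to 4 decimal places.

2.9041

x̄ = 8.6000
Σ(xᵢ − x̄)² = 243.2000 ⇒ m₂ = 48.64000
Σ(xᵢ − x̄)⁴ = 34353.0560 ⇒ m₄ = 6870.61120
m₂² = 2365.84960
β₂ = m₄/m₂² = 6870.61120 / 2365.84960 ≈ 2.9041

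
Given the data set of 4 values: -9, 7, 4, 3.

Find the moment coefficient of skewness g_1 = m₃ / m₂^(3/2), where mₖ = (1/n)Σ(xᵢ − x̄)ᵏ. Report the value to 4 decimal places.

x̄ = (-9 + 7 + 4 + 3) / 4 = 1.2500
deviations (xᵢ − x̄): -10.2500, 5.7500, 2.7500, 1.7500
Σ(xᵢ − x̄)² = 148.7500 ⇒ m₂ = 148.7500/4 = 37.18750
Σ(xᵢ − x̄)³ = -860.6250 ⇒ m₃ = -860.6250/4 = -215.15625
m₂^(3/2) = 37.18750^(1.5) = 226.77516
g_1 = m₃ / m₂^(3/2) = -215.15625 / 226.77516 ≈ -0.9488

-0.9488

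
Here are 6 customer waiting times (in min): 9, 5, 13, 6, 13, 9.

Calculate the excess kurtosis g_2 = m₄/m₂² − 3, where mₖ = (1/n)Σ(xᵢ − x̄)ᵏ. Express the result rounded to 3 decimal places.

-1.451

x̄ = 9.1667
Σ(xᵢ − x̄)² = 56.8333 ⇒ m₂ = 9.47222
Σ(xᵢ − x̄)⁴ = 833.8194 ⇒ m₄ = 138.96991
m₂² = 89.72299
g_2 = m₄/m₂² − 3 = 1.54888 − 3 ≈ -1.451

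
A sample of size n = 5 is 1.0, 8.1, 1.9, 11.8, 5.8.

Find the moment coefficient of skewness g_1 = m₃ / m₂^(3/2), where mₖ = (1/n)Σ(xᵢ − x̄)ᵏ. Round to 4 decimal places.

0.2439

x̄ = (1.0 + 8.1 + 1.9 + 11.8 + 5.8) / 5 = 5.7200
deviations (xᵢ − x̄): -4.7200, 2.3800, -3.8200, 6.0800, 0.0800
Σ(xᵢ − x̄)² = 79.5080 ⇒ m₂ = 79.5080/5 = 15.90160
Σ(xᵢ − x̄)³ = 77.3405 ⇒ m₃ = 77.3405/5 = 15.46810
m₂^(3/2) = 15.90160^(1.5) = 63.41051
g_1 = m₃ / m₂^(3/2) = 15.46810 / 63.41051 ≈ 0.2439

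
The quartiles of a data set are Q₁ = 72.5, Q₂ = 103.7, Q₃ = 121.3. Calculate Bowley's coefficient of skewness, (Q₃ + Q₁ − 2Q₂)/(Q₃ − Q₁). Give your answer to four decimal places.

-0.2787

numerator: Q₃ + Q₁ − 2Q₂ = 121.3 + 72.5 − 2×103.7 = -13.6000
denominator: Q₃ − Q₁ = 121.3 − 72.5 = 48.8000
Bowley skewness = -13.6000 / 48.8000 ≈ -0.2787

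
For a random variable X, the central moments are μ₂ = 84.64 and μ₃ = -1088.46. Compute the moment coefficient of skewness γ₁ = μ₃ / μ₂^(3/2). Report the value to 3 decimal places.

σ = √μ₂ = √84.64 = 9.20000
σ³ = μ₂^(3/2) = 778.68800
γ₁ = μ₃/σ³ = -1088.46 / 778.68800 ≈ -1.398

-1.398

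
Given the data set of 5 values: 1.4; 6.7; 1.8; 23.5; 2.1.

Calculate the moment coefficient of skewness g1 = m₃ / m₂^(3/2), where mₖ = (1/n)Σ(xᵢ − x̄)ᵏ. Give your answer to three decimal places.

x̄ = (1.4 + 6.7 + 1.8 + 23.5 + 2.1) / 5 = 7.1000
deviations (xᵢ − x̄): -5.7000, -0.4000, -5.3000, 16.4000, -5.0000
Σ(xᵢ − x̄)² = 354.7000 ⇒ m₂ = 354.7000/5 = 70.94000
Σ(xᵢ − x̄)³ = 3951.8100 ⇒ m₃ = 3951.8100/5 = 790.36200
m₂^(3/2) = 70.94000^(1.5) = 597.49844
g1 = m₃ / m₂^(3/2) = 790.36200 / 597.49844 ≈ 1.323

1.323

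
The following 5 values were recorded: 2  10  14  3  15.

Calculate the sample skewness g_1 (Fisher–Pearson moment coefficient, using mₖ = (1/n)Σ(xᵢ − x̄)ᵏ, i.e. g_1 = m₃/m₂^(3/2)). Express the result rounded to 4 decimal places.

x̄ = (2 + 10 + 14 + 3 + 15) / 5 = 8.8000
deviations (xᵢ − x̄): -6.8000, 1.2000, 5.2000, -5.8000, 6.2000
Σ(xᵢ − x̄)² = 146.8000 ⇒ m₂ = 146.8000/5 = 29.36000
Σ(xᵢ − x̄)³ = -128.8800 ⇒ m₃ = -128.8800/5 = -25.77600
m₂^(3/2) = 29.36000^(1.5) = 159.08677
g_1 = m₃ / m₂^(3/2) = -25.77600 / 159.08677 ≈ -0.1620

-0.1620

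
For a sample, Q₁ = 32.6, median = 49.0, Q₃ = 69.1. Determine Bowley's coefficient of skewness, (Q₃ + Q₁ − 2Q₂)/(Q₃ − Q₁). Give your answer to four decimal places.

0.1014

numerator: Q₃ + Q₁ − 2Q₂ = 69.1 + 32.6 − 2×49.0 = 3.7000
denominator: Q₃ − Q₁ = 69.1 − 32.6 = 36.5000
Bowley skewness = 3.7000 / 36.5000 ≈ 0.1014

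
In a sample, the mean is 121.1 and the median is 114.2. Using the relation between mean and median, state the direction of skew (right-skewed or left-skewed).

mean − median = 121.1 − 114.2 = 6.9
mean > median ⇒ the longer tail is on the right ⇒ right-skewed (positively skewed).

right-skewed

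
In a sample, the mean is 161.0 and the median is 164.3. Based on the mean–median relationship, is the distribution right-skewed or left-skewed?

mean − median = 161.0 − 164.3 = -3.3
mean < median ⇒ the longer tail is on the left ⇒ left-skewed (negatively skewed).

left-skewed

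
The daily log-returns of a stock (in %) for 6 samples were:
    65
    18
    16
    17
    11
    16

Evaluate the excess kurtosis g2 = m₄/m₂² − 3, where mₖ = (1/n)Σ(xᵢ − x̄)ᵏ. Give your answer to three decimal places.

x̄ = 23.8333
Σ(xᵢ − x̄)² = 2062.8333 ⇒ m₂ = 343.80556
Σ(xᵢ − x̄)⁴ = 2909982.1528 ⇒ m₄ = 484997.02546
m₂² = 118202.26003
g2 = m₄/m₂² − 3 = 4.10311 − 3 ≈ 1.103

1.103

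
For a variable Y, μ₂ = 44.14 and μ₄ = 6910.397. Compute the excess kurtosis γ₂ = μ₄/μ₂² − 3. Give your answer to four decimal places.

μ₂² = 44.14² = 1948.33960
μ₄/μ₂² = 6910.397 / 1948.33960 = 3.54681
γ₂ = 3.54681 − 3 ≈ 0.5468

0.5468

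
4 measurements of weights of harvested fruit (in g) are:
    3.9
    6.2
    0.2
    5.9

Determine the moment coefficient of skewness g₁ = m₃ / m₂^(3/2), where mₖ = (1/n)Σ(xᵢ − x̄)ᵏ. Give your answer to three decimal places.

x̄ = (3.9 + 6.2 + 0.2 + 5.9) / 4 = 4.0500
deviations (xᵢ − x̄): -0.1500, 2.1500, -3.8500, 1.8500
Σ(xᵢ − x̄)² = 22.8900 ⇒ m₂ = 22.8900/4 = 5.72250
Σ(xᵢ − x̄)³ = -40.8000 ⇒ m₃ = -40.8000/4 = -10.20000
m₂^(3/2) = 5.72250^(1.5) = 13.68922
g₁ = m₃ / m₂^(3/2) = -10.20000 / 13.68922 ≈ -0.745

-0.745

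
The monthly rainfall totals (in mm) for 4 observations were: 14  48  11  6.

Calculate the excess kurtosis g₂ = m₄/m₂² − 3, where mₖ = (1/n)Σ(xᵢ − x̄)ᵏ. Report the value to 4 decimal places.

x̄ = 19.7500
Σ(xᵢ − x̄)² = 1096.7500 ⇒ m₂ = 274.18750
Σ(xᵢ − x̄)⁴ = 679603.3281 ⇒ m₄ = 169900.83203
m₂² = 75178.78516
g₂ = m₄/m₂² − 3 = 2.25996 − 3 ≈ -0.7400

-0.7400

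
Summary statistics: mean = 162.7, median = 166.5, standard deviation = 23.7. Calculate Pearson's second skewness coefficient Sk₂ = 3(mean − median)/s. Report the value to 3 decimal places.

-0.481

Sk₂ = 3(162.7 − 166.5) / 23.7 = 3 × -3.8000 / 23.7
    = -11.4000 / 23.7 ≈ -0.481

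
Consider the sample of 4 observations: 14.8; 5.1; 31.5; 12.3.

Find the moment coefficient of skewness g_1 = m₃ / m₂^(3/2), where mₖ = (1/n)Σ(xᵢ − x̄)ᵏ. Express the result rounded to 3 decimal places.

x̄ = (14.8 + 5.1 + 31.5 + 12.3) / 4 = 15.9250
deviations (xᵢ − x̄): -1.1250, -10.8250, 15.5750, -3.6250
Σ(xᵢ − x̄)² = 374.1675 ⇒ m₂ = 374.1675/4 = 93.54188
Σ(xᵢ − x̄)³ = 2460.6544 ⇒ m₃ = 2460.6544/4 = 615.16359
m₂^(3/2) = 93.54188^(1.5) = 904.70941
g_1 = m₃ / m₂^(3/2) = 615.16359 / 904.70941 ≈ 0.680

0.680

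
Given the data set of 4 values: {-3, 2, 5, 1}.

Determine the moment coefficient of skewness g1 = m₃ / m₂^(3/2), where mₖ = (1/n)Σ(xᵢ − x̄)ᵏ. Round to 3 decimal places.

x̄ = (-3 + 2 + 5 + 1) / 4 = 1.2500
deviations (xᵢ − x̄): -4.2500, 0.7500, 3.7500, -0.2500
Σ(xᵢ − x̄)² = 32.7500 ⇒ m₂ = 32.7500/4 = 8.18750
Σ(xᵢ − x̄)³ = -23.6250 ⇒ m₃ = -23.6250/4 = -5.90625
m₂^(3/2) = 8.18750^(1.5) = 23.42756
g1 = m₃ / m₂^(3/2) = -5.90625 / 23.42756 ≈ -0.252

-0.252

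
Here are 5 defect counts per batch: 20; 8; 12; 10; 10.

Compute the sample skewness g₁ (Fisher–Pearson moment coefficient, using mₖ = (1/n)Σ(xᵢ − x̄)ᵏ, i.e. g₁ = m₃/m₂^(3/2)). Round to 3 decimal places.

x̄ = (20 + 8 + 12 + 10 + 10) / 5 = 12.0000
deviations (xᵢ − x̄): 8.0000, -4.0000, 0.0000, -2.0000, -2.0000
Σ(xᵢ − x̄)² = 88.0000 ⇒ m₂ = 88.0000/5 = 17.60000
Σ(xᵢ − x̄)³ = 432.0000 ⇒ m₃ = 432.0000/5 = 86.40000
m₂^(3/2) = 17.60000^(1.5) = 73.83614
g₁ = m₃ / m₂^(3/2) = 86.40000 / 73.83614 ≈ 1.170

1.170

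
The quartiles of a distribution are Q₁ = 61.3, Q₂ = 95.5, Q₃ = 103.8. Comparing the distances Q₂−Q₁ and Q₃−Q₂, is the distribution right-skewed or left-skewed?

Q₂ − Q₁ = 34.2;  Q₃ − Q₂ = 8.3
Q₂ − Q₁ > Q₃ − Q₂ ⇒ the lower half is more spread out ⇒ left-skewed.

left-skewed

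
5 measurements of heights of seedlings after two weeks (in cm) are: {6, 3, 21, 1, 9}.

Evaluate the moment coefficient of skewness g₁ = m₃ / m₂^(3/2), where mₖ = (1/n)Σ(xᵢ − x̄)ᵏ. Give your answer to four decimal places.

x̄ = (6 + 3 + 21 + 1 + 9) / 5 = 8.0000
deviations (xᵢ − x̄): -2.0000, -5.0000, 13.0000, -7.0000, 1.0000
Σ(xᵢ − x̄)² = 248.0000 ⇒ m₂ = 248.0000/5 = 49.60000
Σ(xᵢ − x̄)³ = 1722.0000 ⇒ m₃ = 1722.0000/5 = 344.40000
m₂^(3/2) = 49.60000^(1.5) = 349.31925
g₁ = m₃ / m₂^(3/2) = 344.40000 / 349.31925 ≈ 0.9859

0.9859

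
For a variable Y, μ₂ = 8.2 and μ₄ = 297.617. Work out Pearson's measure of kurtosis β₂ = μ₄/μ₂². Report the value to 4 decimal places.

μ₂² = 8.2² = 67.24000
μ₄/μ₂² = 297.617 / 67.24000 = 4.42619
β₂ ≈ 4.4262

4.4262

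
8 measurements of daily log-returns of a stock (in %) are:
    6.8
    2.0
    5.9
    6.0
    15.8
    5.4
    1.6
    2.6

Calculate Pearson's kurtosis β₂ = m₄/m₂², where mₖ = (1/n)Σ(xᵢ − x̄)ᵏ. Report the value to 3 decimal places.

x̄ = 5.7625
Σ(xᵢ − x̄)² = 143.5188 ⇒ m₂ = 17.93984
Σ(xᵢ − x̄)⁴ = 10752.6616 ⇒ m₄ = 1344.08270
m₂² = 321.83799
β₂ = m₄/m₂² = 1344.08270 / 321.83799 ≈ 4.176

4.176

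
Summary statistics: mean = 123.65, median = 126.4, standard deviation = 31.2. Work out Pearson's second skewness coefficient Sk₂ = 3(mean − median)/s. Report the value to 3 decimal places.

Sk₂ = 3(123.65 − 126.4) / 31.2 = 3 × -2.7500 / 31.2
    = -8.2500 / 31.2 ≈ -0.264

-0.264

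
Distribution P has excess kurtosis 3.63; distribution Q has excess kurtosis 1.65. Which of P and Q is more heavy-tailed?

P

Higher excess kurtosis ⇒ heavier tails relative to the normal distribution.
3.63 vs 1.65: the larger is 3.63, so P has heavier tails.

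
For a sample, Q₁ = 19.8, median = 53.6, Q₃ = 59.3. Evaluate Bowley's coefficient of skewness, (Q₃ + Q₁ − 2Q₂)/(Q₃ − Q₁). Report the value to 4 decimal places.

numerator: Q₃ + Q₁ − 2Q₂ = 59.3 + 19.8 − 2×53.6 = -28.1000
denominator: Q₃ − Q₁ = 59.3 − 19.8 = 39.5000
Bowley skewness = -28.1000 / 39.5000 ≈ -0.7114

-0.7114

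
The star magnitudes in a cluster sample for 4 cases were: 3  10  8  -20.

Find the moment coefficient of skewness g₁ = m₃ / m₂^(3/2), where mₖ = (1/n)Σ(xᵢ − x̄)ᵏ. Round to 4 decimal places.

x̄ = (3 + 10 + 8 - 20) / 4 = 0.2500
deviations (xᵢ − x̄): 2.7500, 9.7500, 7.7500, -20.2500
Σ(xᵢ − x̄)² = 572.7500 ⇒ m₂ = 572.7500/4 = 143.18750
Σ(xᵢ − x̄)³ = -6890.6250 ⇒ m₃ = -6890.6250/4 = -1722.65625
m₂^(3/2) = 143.18750^(1.5) = 1713.39565
g₁ = m₃ / m₂^(3/2) = -1722.65625 / 1713.39565 ≈ -1.0054

-1.0054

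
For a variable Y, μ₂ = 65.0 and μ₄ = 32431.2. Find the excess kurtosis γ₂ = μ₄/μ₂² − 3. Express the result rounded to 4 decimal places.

μ₂² = 65.0² = 4225.00000
μ₄/μ₂² = 32431.2 / 4225.00000 = 7.67602
γ₂ = 7.67602 − 3 ≈ 4.6760

4.6760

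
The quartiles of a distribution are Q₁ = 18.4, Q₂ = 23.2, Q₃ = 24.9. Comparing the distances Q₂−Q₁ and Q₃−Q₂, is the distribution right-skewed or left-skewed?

Q₂ − Q₁ = 4.8;  Q₃ − Q₂ = 1.7
Q₂ − Q₁ > Q₃ − Q₂ ⇒ the lower half is more spread out ⇒ left-skewed.

left-skewed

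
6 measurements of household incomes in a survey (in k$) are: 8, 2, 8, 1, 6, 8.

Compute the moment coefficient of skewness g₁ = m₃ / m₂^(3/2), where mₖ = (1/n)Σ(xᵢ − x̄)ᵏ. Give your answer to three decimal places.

-0.577

x̄ = (8 + 2 + 8 + 1 + 6 + 8) / 6 = 5.5000
deviations (xᵢ − x̄): 2.5000, -3.5000, 2.5000, -4.5000, 0.5000, 2.5000
Σ(xᵢ − x̄)² = 51.5000 ⇒ m₂ = 51.5000/6 = 8.58333
Σ(xᵢ − x̄)³ = -87.0000 ⇒ m₃ = -87.0000/6 = -14.50000
m₂^(3/2) = 8.58333^(1.5) = 25.14687
g₁ = m₃ / m₂^(3/2) = -14.50000 / 25.14687 ≈ -0.577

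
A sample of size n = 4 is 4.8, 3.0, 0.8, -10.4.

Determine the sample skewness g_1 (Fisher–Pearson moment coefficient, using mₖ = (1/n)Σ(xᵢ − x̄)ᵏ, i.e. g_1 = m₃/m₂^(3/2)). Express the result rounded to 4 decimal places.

x̄ = (4.8 + 3.0 + 0.8 - 10.4) / 4 = -0.4500
deviations (xᵢ − x̄): 5.2500, 3.4500, 1.2500, -9.9500
Σ(xᵢ − x̄)² = 140.0300 ⇒ m₂ = 140.0300/4 = 35.00750
Σ(xᵢ − x̄)³ = -797.3550 ⇒ m₃ = -797.3550/4 = -199.33875
m₂^(3/2) = 35.00750^(1.5) = 207.12935
g_1 = m₃ / m₂^(3/2) = -199.33875 / 207.12935 ≈ -0.9624

-0.9624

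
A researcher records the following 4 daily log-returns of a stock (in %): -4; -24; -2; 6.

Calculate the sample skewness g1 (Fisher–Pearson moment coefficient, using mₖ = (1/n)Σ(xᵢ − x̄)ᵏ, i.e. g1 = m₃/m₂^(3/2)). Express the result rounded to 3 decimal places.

-0.748

x̄ = (-4 - 24 - 2 + 6) / 4 = -6.0000
deviations (xᵢ − x̄): 2.0000, -18.0000, 4.0000, 12.0000
Σ(xᵢ − x̄)² = 488.0000 ⇒ m₂ = 488.0000/4 = 122.00000
Σ(xᵢ − x̄)³ = -4032.0000 ⇒ m₃ = -4032.0000/4 = -1008.00000
m₂^(3/2) = 122.00000^(1.5) = 1347.53404
g1 = m₃ / m₂^(3/2) = -1008.00000 / 1347.53404 ≈ -0.748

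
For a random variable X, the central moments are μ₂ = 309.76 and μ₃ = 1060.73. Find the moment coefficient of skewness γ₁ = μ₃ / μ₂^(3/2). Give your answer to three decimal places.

0.195

σ = √μ₂ = √309.76 = 17.60000
σ³ = μ₂^(3/2) = 5451.77600
γ₁ = μ₃/σ³ = 1060.73 / 5451.77600 ≈ 0.195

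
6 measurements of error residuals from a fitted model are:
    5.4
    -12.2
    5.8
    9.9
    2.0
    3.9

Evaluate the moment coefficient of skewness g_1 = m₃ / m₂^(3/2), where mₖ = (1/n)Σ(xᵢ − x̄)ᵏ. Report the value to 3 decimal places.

x̄ = (5.4 - 12.2 + 5.8 + 9.9 + 2.0 + 3.9) / 6 = 2.4667
deviations (xᵢ − x̄): 2.9333, -14.6667, 3.3333, 7.4333, -0.4667, 1.4333
Σ(xᵢ − x̄)² = 292.3533 ⇒ m₂ = 292.3533/6 = 48.72556
Σ(xᵢ − x̄)³ = -2679.1184 ⇒ m₃ = -2679.1184/6 = -446.51974
m₂^(3/2) = 48.72556^(1.5) = 340.12237
g_1 = m₃ / m₂^(3/2) = -446.51974 / 340.12237 ≈ -1.313

-1.313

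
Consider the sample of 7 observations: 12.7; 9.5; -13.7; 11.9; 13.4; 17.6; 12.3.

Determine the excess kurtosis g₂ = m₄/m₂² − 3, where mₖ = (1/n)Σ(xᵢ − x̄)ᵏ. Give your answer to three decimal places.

1.693

x̄ = 9.1000
Σ(xᵢ − x̄)² = 641.7800 ⇒ m₂ = 91.68286
Σ(xᵢ − x̄)⁴ = 276129.8786 ⇒ m₄ = 39447.12551
m₂² = 8405.74629
g₂ = m₄/m₂² − 3 = 4.69288 − 3 ≈ 1.693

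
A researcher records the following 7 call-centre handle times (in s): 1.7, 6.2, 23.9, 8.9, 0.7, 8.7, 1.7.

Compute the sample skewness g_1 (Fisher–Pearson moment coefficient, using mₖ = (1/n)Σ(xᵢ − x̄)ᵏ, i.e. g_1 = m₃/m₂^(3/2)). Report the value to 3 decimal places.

1.327

x̄ = (1.7 + 6.2 + 23.9 + 8.9 + 0.7 + 8.7 + 1.7) / 7 = 7.4000
deviations (xᵢ − x̄): -5.7000, -1.2000, 16.5000, 1.5000, -6.7000, 1.3000, -5.7000
Σ(xᵢ − x̄)² = 387.5000 ⇒ m₂ = 387.5000/7 = 55.35714
Σ(xᵢ − x̄)³ = 3824.8200 ⇒ m₃ = 3824.8200/7 = 546.40286
m₂^(3/2) = 55.35714^(1.5) = 411.87032
g_1 = m₃ / m₂^(3/2) = 546.40286 / 411.87032 ≈ 1.327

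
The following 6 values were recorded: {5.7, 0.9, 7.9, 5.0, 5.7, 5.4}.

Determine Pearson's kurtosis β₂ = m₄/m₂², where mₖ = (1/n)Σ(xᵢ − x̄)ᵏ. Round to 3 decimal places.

x̄ = 5.1000
Σ(xᵢ − x̄)² = 26.3000 ⇒ m₂ = 4.38333
Σ(xᵢ − x̄)⁴ = 372.9026 ⇒ m₄ = 62.15043
m₂² = 19.21361
β₂ = m₄/m₂² = 62.15043 / 19.21361 ≈ 3.235

3.235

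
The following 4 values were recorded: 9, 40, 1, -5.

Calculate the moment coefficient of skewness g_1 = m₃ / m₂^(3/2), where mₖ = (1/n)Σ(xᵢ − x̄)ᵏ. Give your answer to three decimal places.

0.884

x̄ = (9 + 40 + 1 - 5) / 4 = 11.2500
deviations (xᵢ − x̄): -2.2500, 28.7500, -10.2500, -16.2500
Σ(xᵢ − x̄)² = 1200.7500 ⇒ m₂ = 1200.7500/4 = 300.18750
Σ(xᵢ − x̄)³ = 18384.3750 ⇒ m₃ = 18384.3750/4 = 4596.09375
m₂^(3/2) = 300.18750^(1.5) = 5201.02458
g_1 = m₃ / m₂^(3/2) = 4596.09375 / 5201.02458 ≈ 0.884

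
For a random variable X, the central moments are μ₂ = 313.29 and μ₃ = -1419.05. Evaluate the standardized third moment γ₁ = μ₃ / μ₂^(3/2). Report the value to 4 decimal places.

-0.2559

σ = √μ₂ = √313.29 = 17.70000
σ³ = μ₂^(3/2) = 5545.23300
γ₁ = μ₃/σ³ = -1419.05 / 5545.23300 ≈ -0.2559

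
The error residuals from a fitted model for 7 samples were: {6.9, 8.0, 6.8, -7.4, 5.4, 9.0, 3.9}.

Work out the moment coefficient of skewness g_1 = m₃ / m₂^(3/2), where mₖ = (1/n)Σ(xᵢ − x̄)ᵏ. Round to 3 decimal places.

x̄ = (6.9 + 8.0 + 6.8 - 7.4 + 5.4 + 9.0 + 3.9) / 7 = 4.6571
deviations (xᵢ − x̄): 2.2429, 3.3429, 2.1429, -12.0571, 0.7429, 4.3429, -0.7571
Σ(xᵢ − x̄)² = 186.1571 ⇒ m₂ = 186.1571/7 = 26.59388
Σ(xᵢ − x̄)³ = -1612.4420 ⇒ m₃ = -1612.4420/7 = -230.34885
m₂^(3/2) = 26.59388^(1.5) = 137.14264
g_1 = m₃ / m₂^(3/2) = -230.34885 / 137.14264 ≈ -1.680

-1.680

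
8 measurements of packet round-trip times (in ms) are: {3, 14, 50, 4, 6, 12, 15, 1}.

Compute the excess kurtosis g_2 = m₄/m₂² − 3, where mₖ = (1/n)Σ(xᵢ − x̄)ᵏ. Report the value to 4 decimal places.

1.9451

x̄ = 13.1250
Σ(xᵢ − x̄)² = 1748.8750 ⇒ m₂ = 218.60938
Σ(xᵢ − x̄)⁴ = 1890610.4629 ⇒ m₄ = 236326.30786
m₂² = 47790.05884
g_2 = m₄/m₂² − 3 = 4.94509 − 3 ≈ 1.9451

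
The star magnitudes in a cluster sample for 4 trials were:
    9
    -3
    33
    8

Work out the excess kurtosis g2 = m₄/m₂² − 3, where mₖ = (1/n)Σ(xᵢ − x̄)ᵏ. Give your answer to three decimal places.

-0.892

x̄ = 11.7500
Σ(xᵢ − x̄)² = 690.7500 ⇒ m₂ = 172.68750
Σ(xᵢ − x̄)⁴ = 251497.0781 ⇒ m₄ = 62874.26953
m₂² = 29820.97266
g2 = m₄/m₂² − 3 = 2.10839 − 3 ≈ -0.892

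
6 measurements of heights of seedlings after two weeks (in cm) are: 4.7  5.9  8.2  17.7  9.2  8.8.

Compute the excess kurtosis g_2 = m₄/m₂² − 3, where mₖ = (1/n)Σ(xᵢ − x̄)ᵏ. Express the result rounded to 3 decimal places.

x̄ = 9.0833
Σ(xᵢ − x̄)² = 104.4683 ⇒ m₂ = 17.41139
Σ(xᵢ − x̄)⁴ = 5985.0771 ⇒ m₄ = 997.51286
m₂² = 303.15646
g_2 = m₄/m₂² − 3 = 3.29042 − 3 ≈ 0.290

0.290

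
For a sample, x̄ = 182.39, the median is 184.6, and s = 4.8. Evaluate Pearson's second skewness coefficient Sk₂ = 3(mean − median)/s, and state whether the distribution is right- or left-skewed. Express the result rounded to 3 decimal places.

Sk₂ = 3(182.39 − 184.6) / 4.8 = 3 × -2.2100 / 4.8
    = -6.6300 / 4.8 ≈ -1.381
Sk₂ < 0 ⇒ mean < median ⇒ left-skewed (negative skew).

-1.381, left-skewed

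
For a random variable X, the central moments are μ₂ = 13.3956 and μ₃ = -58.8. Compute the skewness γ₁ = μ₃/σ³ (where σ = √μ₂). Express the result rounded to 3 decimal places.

-1.199

σ = √μ₂ = √13.3956 = 3.66000
σ³ = μ₂^(3/2) = 49.02790
γ₁ = μ₃/σ³ = -58.8 / 49.02790 ≈ -1.199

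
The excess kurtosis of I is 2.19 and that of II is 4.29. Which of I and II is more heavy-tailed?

II

Higher excess kurtosis ⇒ heavier tails relative to the normal distribution.
2.19 vs 4.29: the larger is 4.29, so II has heavier tails.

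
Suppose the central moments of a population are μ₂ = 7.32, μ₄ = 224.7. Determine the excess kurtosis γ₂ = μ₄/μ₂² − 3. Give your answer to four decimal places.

1.1935

μ₂² = 7.32² = 53.58240
μ₄/μ₂² = 224.7 / 53.58240 = 4.19354
γ₂ = 4.19354 − 3 ≈ 1.1935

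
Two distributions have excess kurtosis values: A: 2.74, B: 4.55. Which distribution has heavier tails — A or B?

B

Higher excess kurtosis ⇒ heavier tails relative to the normal distribution.
2.74 vs 4.55: the larger is 4.55, so B has heavier tails.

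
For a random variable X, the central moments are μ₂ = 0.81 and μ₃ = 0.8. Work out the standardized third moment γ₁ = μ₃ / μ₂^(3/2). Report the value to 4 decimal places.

σ = √μ₂ = √0.81 = 0.90000
σ³ = μ₂^(3/2) = 0.72900
γ₁ = μ₃/σ³ = 0.8 / 0.72900 ≈ 1.0974

1.0974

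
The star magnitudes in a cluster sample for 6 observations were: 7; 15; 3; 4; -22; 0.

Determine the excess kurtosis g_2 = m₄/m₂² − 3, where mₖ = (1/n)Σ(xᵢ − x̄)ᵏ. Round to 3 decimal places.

0.257

x̄ = 1.1667
Σ(xᵢ − x̄)² = 774.8333 ⇒ m₂ = 129.13889
Σ(xᵢ − x̄)⁴ = 325895.4861 ⇒ m₄ = 54315.91435
m₂² = 16676.85262
g_2 = m₄/m₂² − 3 = 3.25696 − 3 ≈ 0.257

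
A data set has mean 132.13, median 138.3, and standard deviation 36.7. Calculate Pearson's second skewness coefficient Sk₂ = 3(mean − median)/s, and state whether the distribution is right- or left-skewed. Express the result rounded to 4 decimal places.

Sk₂ = 3(132.13 − 138.3) / 36.7 = 3 × -6.1700 / 36.7
    = -18.5100 / 36.7 ≈ -0.5044
Sk₂ < 0 ⇒ mean < median ⇒ left-skewed (negative skew).

-0.5044, left-skewed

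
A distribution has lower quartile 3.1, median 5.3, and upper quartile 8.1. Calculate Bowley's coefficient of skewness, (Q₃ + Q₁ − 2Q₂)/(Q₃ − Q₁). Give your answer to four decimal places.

0.1200

numerator: Q₃ + Q₁ − 2Q₂ = 8.1 + 3.1 − 2×5.3 = 0.6000
denominator: Q₃ − Q₁ = 8.1 − 3.1 = 5.0000
Bowley skewness = 0.6000 / 5.0000 ≈ 0.1200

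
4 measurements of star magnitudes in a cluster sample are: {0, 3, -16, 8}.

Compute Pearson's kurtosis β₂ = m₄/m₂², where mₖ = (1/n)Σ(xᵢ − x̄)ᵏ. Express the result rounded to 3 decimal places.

x̄ = -1.2500
Σ(xᵢ − x̄)² = 322.7500 ⇒ m₂ = 80.68750
Σ(xᵢ − x̄)⁴ = 54983.0781 ⇒ m₄ = 13745.76953
m₂² = 6510.47266
β₂ = m₄/m₂² = 13745.76953 / 6510.47266 ≈ 2.111

2.111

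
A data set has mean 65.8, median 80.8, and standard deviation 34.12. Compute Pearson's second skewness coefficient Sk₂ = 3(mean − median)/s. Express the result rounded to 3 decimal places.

Sk₂ = 3(65.8 − 80.8) / 34.12 = 3 × -15.0000 / 34.12
    = -45.0000 / 34.12 ≈ -1.319

-1.319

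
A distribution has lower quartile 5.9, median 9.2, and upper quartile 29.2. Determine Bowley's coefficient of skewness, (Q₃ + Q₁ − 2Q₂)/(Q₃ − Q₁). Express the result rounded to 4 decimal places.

numerator: Q₃ + Q₁ − 2Q₂ = 29.2 + 5.9 − 2×9.2 = 16.7000
denominator: Q₃ − Q₁ = 29.2 − 5.9 = 23.3000
Bowley skewness = 16.7000 / 23.3000 ≈ 0.7167

0.7167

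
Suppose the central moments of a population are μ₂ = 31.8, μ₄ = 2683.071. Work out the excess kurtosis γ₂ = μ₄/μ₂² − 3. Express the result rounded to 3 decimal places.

-0.347

μ₂² = 31.8² = 1011.24000
μ₄/μ₂² = 2683.071 / 1011.24000 = 2.65325
γ₂ = 2.65325 − 3 ≈ -0.347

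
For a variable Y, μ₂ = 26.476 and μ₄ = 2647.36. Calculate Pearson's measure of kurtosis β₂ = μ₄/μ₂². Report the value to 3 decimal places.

3.777

μ₂² = 26.476² = 700.97858
μ₄/μ₂² = 2647.36 / 700.97858 = 3.77666
β₂ ≈ 3.777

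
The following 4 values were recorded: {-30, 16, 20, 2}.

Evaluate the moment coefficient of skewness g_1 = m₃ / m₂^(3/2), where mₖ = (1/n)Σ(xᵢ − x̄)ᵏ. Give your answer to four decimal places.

x̄ = (-30 + 16 + 20 + 2) / 4 = 2.0000
deviations (xᵢ − x̄): -32.0000, 14.0000, 18.0000, 0.0000
Σ(xᵢ − x̄)² = 1544.0000 ⇒ m₂ = 1544.0000/4 = 386.00000
Σ(xᵢ − x̄)³ = -24192.0000 ⇒ m₃ = -24192.0000/4 = -6048.00000
m₂^(3/2) = 386.00000^(1.5) = 7583.69672
g_1 = m₃ / m₂^(3/2) = -6048.00000 / 7583.69672 ≈ -0.7975

-0.7975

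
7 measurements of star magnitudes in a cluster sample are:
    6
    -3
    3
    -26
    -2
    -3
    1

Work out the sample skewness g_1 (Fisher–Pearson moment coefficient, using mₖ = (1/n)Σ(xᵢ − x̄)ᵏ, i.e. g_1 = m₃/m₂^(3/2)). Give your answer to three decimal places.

-1.602

x̄ = (6 - 3 + 3 - 26 - 2 - 3 + 1) / 7 = -3.4286
deviations (xᵢ − x̄): 9.4286, 0.4286, 6.4286, -22.5714, 1.4286, 0.4286, 4.4286
Σ(xᵢ − x̄)² = 661.7143 ⇒ m₂ = 661.7143/7 = 94.53061
Σ(xᵢ − x̄)³ = -10305.6735 ⇒ m₃ = -10305.6735/7 = -1472.23907
m₂^(3/2) = 94.53061^(1.5) = 919.09141
g_1 = m₃ / m₂^(3/2) = -1472.23907 / 919.09141 ≈ -1.602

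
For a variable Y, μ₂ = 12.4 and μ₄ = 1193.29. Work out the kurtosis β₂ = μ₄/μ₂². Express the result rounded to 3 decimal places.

μ₂² = 12.4² = 153.76000
μ₄/μ₂² = 1193.29 / 153.76000 = 7.76073
β₂ ≈ 7.761

7.761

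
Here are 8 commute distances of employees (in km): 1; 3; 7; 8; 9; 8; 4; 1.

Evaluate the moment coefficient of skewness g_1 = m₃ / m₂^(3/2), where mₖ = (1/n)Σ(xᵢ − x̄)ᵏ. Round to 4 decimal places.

x̄ = (1 + 3 + 7 + 8 + 9 + 8 + 4 + 1) / 8 = 5.1250
deviations (xᵢ − x̄): -4.1250, -2.1250, 1.8750, 2.8750, 3.8750, 2.8750, -1.1250, -4.1250
Σ(xᵢ − x̄)² = 74.8750 ⇒ m₂ = 74.8750/8 = 9.35938
Σ(xᵢ − x̄)³ = -39.0938 ⇒ m₃ = -39.0938/8 = -4.88672
m₂^(3/2) = 9.35938^(1.5) = 28.63323
g_1 = m₃ / m₂^(3/2) = -4.88672 / 28.63323 ≈ -0.1707

-0.1707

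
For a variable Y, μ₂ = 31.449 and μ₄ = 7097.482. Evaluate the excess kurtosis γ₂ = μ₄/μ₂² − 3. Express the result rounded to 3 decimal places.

μ₂² = 31.449² = 989.03960
μ₄/μ₂² = 7097.482 / 989.03960 = 7.17614
γ₂ = 7.17614 − 3 ≈ 4.176

4.176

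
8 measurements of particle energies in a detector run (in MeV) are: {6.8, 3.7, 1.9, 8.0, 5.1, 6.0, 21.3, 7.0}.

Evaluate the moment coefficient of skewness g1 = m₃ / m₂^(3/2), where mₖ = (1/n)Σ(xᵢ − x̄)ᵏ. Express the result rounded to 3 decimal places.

x̄ = (6.8 + 3.7 + 1.9 + 8.0 + 5.1 + 6.0 + 21.3 + 7.0) / 8 = 7.4750
deviations (xᵢ − x̄): -0.6750, -3.7750, -5.5750, 0.5250, -2.3750, -1.4750, 13.8250, -0.4750
Σ(xᵢ − x̄)² = 245.2350 ⇒ m₂ = 245.2350/8 = 30.65438
Σ(xᵢ − x̄)³ = 2398.4348 ⇒ m₃ = 2398.4348/8 = 299.80434
m₂^(3/2) = 30.65438^(1.5) = 169.72222
g1 = m₃ / m₂^(3/2) = 299.80434 / 169.72222 ≈ 1.766

1.766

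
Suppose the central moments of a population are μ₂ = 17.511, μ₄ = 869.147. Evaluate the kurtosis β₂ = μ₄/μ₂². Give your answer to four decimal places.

μ₂² = 17.511² = 306.63512
μ₄/μ₂² = 869.147 / 306.63512 = 2.83447
β₂ ≈ 2.8345

2.8345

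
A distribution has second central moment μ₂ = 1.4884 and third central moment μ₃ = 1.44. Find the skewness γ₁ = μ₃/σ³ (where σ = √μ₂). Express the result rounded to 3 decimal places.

σ = √μ₂ = √1.4884 = 1.22000
σ³ = μ₂^(3/2) = 1.81585
γ₁ = μ₃/σ³ = 1.44 / 1.81585 ≈ 0.793

0.793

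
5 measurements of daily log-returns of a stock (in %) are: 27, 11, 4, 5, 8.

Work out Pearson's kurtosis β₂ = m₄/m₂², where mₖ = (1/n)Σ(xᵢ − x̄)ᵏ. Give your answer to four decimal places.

x̄ = 11.0000
Σ(xᵢ − x̄)² = 350.0000 ⇒ m₂ = 70.00000
Σ(xᵢ − x̄)⁴ = 69314.0000 ⇒ m₄ = 13862.80000
m₂² = 4900.00000
β₂ = m₄/m₂² = 13862.80000 / 4900.00000 ≈ 2.8291

2.8291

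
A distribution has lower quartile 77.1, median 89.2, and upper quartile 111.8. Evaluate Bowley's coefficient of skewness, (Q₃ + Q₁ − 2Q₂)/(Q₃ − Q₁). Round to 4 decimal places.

0.3026

numerator: Q₃ + Q₁ − 2Q₂ = 111.8 + 77.1 − 2×89.2 = 10.5000
denominator: Q₃ − Q₁ = 111.8 − 77.1 = 34.7000
Bowley skewness = 10.5000 / 34.7000 ≈ 0.3026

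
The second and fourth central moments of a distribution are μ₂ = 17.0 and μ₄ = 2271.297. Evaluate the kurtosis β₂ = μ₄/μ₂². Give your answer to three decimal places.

μ₂² = 17.0² = 289.00000
μ₄/μ₂² = 2271.297 / 289.00000 = 7.85916
β₂ ≈ 7.859

7.859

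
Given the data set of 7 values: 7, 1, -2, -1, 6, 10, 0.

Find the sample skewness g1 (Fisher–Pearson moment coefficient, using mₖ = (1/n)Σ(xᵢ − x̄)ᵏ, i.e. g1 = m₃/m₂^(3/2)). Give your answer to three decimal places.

x̄ = (7 + 1 - 2 - 1 + 6 + 10 + 0) / 7 = 3.0000
deviations (xᵢ − x̄): 4.0000, -2.0000, -5.0000, -4.0000, 3.0000, 7.0000, -3.0000
Σ(xᵢ − x̄)² = 128.0000 ⇒ m₂ = 128.0000/7 = 18.28571
Σ(xᵢ − x̄)³ = 210.0000 ⇒ m₃ = 210.0000/7 = 30.00000
m₂^(3/2) = 18.28571^(1.5) = 78.19300
g1 = m₃ / m₂^(3/2) = 30.00000 / 78.19300 ≈ 0.384

0.384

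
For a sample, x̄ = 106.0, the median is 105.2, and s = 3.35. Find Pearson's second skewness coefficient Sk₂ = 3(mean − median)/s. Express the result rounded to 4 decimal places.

0.7164

Sk₂ = 3(106.0 − 105.2) / 3.35 = 3 × 0.8000 / 3.35
    = 2.4000 / 3.35 ≈ 0.7164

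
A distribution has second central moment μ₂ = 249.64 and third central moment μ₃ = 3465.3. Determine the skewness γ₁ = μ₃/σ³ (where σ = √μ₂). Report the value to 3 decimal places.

σ = √μ₂ = √249.64 = 15.80000
σ³ = μ₂^(3/2) = 3944.31200
γ₁ = μ₃/σ³ = 3465.3 / 3944.31200 ≈ 0.879

0.879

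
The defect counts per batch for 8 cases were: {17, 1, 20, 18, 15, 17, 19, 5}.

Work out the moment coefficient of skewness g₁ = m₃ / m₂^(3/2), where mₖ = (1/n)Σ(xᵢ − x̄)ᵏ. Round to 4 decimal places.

-1.0837

x̄ = (17 + 1 + 20 + 18 + 15 + 17 + 19 + 5) / 8 = 14.0000
deviations (xᵢ − x̄): 3.0000, -13.0000, 6.0000, 4.0000, 1.0000, 3.0000, 5.0000, -9.0000
Σ(xᵢ − x̄)² = 346.0000 ⇒ m₂ = 346.0000/8 = 43.25000
Σ(xᵢ − x̄)³ = -2466.0000 ⇒ m₃ = -2466.0000/8 = -308.25000
m₂^(3/2) = 43.25000^(1.5) = 284.43247
g₁ = m₃ / m₂^(3/2) = -308.25000 / 284.43247 ≈ -1.0837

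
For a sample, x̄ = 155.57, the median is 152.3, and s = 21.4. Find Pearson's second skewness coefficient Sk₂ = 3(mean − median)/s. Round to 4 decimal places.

Sk₂ = 3(155.57 − 152.3) / 21.4 = 3 × 3.2700 / 21.4
    = 9.8100 / 21.4 ≈ 0.4584

0.4584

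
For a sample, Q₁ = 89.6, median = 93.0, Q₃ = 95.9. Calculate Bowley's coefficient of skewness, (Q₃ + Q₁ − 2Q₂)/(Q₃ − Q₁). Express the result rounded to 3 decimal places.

numerator: Q₃ + Q₁ − 2Q₂ = 95.9 + 89.6 − 2×93.0 = -0.5000
denominator: Q₃ − Q₁ = 95.9 − 89.6 = 6.3000
Bowley skewness = -0.5000 / 6.3000 ≈ -0.079

-0.079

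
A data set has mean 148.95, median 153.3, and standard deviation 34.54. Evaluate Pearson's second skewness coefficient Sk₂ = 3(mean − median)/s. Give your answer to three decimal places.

-0.378

Sk₂ = 3(148.95 − 153.3) / 34.54 = 3 × -4.3500 / 34.54
    = -13.0500 / 34.54 ≈ -0.378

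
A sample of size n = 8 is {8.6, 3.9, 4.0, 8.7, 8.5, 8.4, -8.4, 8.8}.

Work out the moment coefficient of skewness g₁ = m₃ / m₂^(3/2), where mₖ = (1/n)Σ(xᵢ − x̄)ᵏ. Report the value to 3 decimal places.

-1.764

x̄ = (8.6 + 3.9 + 4.0 + 8.7 + 8.5 + 8.4 - 8.4 + 8.8) / 8 = 5.3125
deviations (xᵢ − x̄): 3.2875, -1.4125, -1.3125, 3.3875, 3.1875, 3.0875, -13.7125, 3.4875
Σ(xᵢ − x̄)² = 245.8888 ⇒ m₂ = 245.8888/8 = 30.73609
Σ(xᵢ − x̄)³ = -2404.8398 ⇒ m₃ = -2404.8398/8 = -300.60498
m₂^(3/2) = 30.73609^(1.5) = 170.40134
g₁ = m₃ / m₂^(3/2) = -300.60498 / 170.40134 ≈ -1.764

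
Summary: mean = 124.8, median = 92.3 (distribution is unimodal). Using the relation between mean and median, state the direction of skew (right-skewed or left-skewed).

mean − median = 124.8 − 92.3 = 32.5
mean > median ⇒ the longer tail is on the right ⇒ right-skewed (positively skewed).

right-skewed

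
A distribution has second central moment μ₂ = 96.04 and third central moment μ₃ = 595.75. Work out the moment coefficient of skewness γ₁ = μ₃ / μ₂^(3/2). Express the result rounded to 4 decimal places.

0.6330

σ = √μ₂ = √96.04 = 9.80000
σ³ = μ₂^(3/2) = 941.19200
γ₁ = μ₃/σ³ = 595.75 / 941.19200 ≈ 0.6330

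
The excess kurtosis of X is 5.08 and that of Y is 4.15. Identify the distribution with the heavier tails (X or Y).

X

Higher excess kurtosis ⇒ heavier tails relative to the normal distribution.
5.08 vs 4.15: the larger is 5.08, so X has heavier tails.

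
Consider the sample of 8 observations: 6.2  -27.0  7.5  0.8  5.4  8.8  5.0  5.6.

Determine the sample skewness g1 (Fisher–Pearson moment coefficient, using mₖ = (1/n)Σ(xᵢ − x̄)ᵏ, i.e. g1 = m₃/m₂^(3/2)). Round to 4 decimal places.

x̄ = (6.2 - 27.0 + 7.5 + 0.8 + 5.4 + 8.8 + 5.0 + 5.6) / 8 = 1.5375
deviations (xᵢ − x̄): 4.6625, -28.5375, 5.9625, -0.7375, 3.8625, 7.2625, 3.4625, 4.0625
Σ(xᵢ − x̄)² = 968.3788 ⇒ m₂ = 968.3788/8 = 121.04734
Σ(xᵢ − x̄)³ = -22378.4560 ⇒ m₃ = -22378.4560/8 = -2797.30700
m₂^(3/2) = 121.04734^(1.5) = 1331.78125
g1 = m₃ / m₂^(3/2) = -2797.30700 / 1331.78125 ≈ -2.1004

-2.1004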